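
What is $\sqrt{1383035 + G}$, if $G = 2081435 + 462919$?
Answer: $\sqrt{3927389} \approx 1981.8$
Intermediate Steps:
$G = 2544354$
$\sqrt{1383035 + G} = \sqrt{1383035 + 2544354} = \sqrt{3927389}$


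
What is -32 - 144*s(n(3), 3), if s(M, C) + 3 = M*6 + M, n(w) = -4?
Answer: 4432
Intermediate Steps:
s(M, C) = -3 + 7*M (s(M, C) = -3 + (M*6 + M) = -3 + (6*M + M) = -3 + 7*M)
-32 - 144*s(n(3), 3) = -32 - 144*(-3 + 7*(-4)) = -32 - 144*(-3 - 28) = -32 - 144*(-31) = -32 + 4464 = 4432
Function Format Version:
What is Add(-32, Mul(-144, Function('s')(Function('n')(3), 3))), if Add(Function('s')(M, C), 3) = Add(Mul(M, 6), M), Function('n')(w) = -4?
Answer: 4432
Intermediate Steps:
Function('s')(M, C) = Add(-3, Mul(7, M)) (Function('s')(M, C) = Add(-3, Add(Mul(M, 6), M)) = Add(-3, Add(Mul(6, M), M)) = Add(-3, Mul(7, M)))
Add(-32, Mul(-144, Function('s')(Function('n')(3), 3))) = Add(-32, Mul(-144, Add(-3, Mul(7, -4)))) = Add(-32, Mul(-144, Add(-3, -28))) = Add(-32, Mul(-144, -31)) = Add(-32, 4464) = 4432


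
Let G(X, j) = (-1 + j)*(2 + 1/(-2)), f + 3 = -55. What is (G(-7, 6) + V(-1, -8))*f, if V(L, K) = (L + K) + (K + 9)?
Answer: 29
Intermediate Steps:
V(L, K) = 9 + L + 2*K (V(L, K) = (K + L) + (9 + K) = 9 + L + 2*K)
f = -58 (f = -3 - 55 = -58)
G(X, j) = -3/2 + 3*j/2 (G(X, j) = (-1 + j)*(2 - ½) = (-1 + j)*(3/2) = -3/2 + 3*j/2)
(G(-7, 6) + V(-1, -8))*f = ((-3/2 + (3/2)*6) + (9 - 1 + 2*(-8)))*(-58) = ((-3/2 + 9) + (9 - 1 - 16))*(-58) = (15/2 - 8)*(-58) = -½*(-58) = 29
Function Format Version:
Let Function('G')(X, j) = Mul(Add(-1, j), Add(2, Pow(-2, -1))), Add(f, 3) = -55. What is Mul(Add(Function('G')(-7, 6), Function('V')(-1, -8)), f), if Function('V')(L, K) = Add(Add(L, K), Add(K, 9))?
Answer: 29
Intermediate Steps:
Function('V')(L, K) = Add(9, L, Mul(2, K)) (Function('V')(L, K) = Add(Add(K, L), Add(9, K)) = Add(9, L, Mul(2, K)))
f = -58 (f = Add(-3, -55) = -58)
Function('G')(X, j) = Add(Rational(-3, 2), Mul(Rational(3, 2), j)) (Function('G')(X, j) = Mul(Add(-1, j), Add(2, Rational(-1, 2))) = Mul(Add(-1, j), Rational(3, 2)) = Add(Rational(-3, 2), Mul(Rational(3, 2), j)))
Mul(Add(Function('G')(-7, 6), Function('V')(-1, -8)), f) = Mul(Add(Add(Rational(-3, 2), Mul(Rational(3, 2), 6)), Add(9, -1, Mul(2, -8))), -58) = Mul(Add(Add(Rational(-3, 2), 9), Add(9, -1, -16)), -58) = Mul(Add(Rational(15, 2), -8), -58) = Mul(Rational(-1, 2), -58) = 29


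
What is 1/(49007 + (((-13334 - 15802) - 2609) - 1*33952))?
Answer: -1/16690 ≈ -5.9916e-5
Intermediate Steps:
1/(49007 + (((-13334 - 15802) - 2609) - 1*33952)) = 1/(49007 + ((-29136 - 2609) - 33952)) = 1/(49007 + (-31745 - 33952)) = 1/(49007 - 65697) = 1/(-16690) = -1/16690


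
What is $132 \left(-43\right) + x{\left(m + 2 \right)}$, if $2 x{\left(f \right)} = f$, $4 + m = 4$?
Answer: $-5675$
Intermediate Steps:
$m = 0$ ($m = -4 + 4 = 0$)
$x{\left(f \right)} = \frac{f}{2}$
$132 \left(-43\right) + x{\left(m + 2 \right)} = 132 \left(-43\right) + \frac{0 + 2}{2} = -5676 + \frac{1}{2} \cdot 2 = -5676 + 1 = -5675$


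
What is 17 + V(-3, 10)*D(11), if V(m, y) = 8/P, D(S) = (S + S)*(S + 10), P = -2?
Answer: -1831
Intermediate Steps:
D(S) = 2*S*(10 + S) (D(S) = (2*S)*(10 + S) = 2*S*(10 + S))
V(m, y) = -4 (V(m, y) = 8/(-2) = 8*(-1/2) = -4)
17 + V(-3, 10)*D(11) = 17 - 8*11*(10 + 11) = 17 - 8*11*21 = 17 - 4*462 = 17 - 1848 = -1831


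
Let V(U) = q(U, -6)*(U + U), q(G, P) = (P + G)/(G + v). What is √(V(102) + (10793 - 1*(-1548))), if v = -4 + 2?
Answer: √313421/5 ≈ 111.97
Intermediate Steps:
v = -2
q(G, P) = (G + P)/(-2 + G) (q(G, P) = (P + G)/(G - 2) = (G + P)/(-2 + G))
V(U) = 2*U*(-6 + U)/(-2 + U) (V(U) = ((U - 6)/(-2 + U))*(U + U) = ((-6 + U)/(-2 + U))*(2*U) = 2*U*(-6 + U)/(-2 + U))
√(V(102) + (10793 - 1*(-1548))) = √(2*102*(-6 + 102)/(-2 + 102) + (10793 - 1*(-1548))) = √(2*102*96/100 + (10793 + 1548)) = √(2*102*(1/100)*96 + 12341) = √(4896/25 + 12341) = √(313421/25) = √313421/5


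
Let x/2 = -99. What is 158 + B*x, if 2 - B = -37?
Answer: -7564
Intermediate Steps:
x = -198 (x = 2*(-99) = -198)
B = 39 (B = 2 - 1*(-37) = 2 + 37 = 39)
158 + B*x = 158 + 39*(-198) = 158 - 7722 = -7564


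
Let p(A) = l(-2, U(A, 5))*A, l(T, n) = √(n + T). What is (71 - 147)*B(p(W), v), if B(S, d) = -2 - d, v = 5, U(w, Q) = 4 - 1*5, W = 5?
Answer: 532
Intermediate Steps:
U(w, Q) = -1 (U(w, Q) = 4 - 5 = -1)
l(T, n) = √(T + n)
p(A) = I*A*√3 (p(A) = √(-2 - 1)*A = √(-3)*A = (I*√3)*A = I*A*√3)
(71 - 147)*B(p(W), v) = (71 - 147)*(-2 - 1*5) = -76*(-2 - 5) = -76*(-7) = 532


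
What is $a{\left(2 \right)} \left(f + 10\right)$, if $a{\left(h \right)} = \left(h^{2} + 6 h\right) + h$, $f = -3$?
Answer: $126$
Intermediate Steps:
$a{\left(h \right)} = h^{2} + 7 h$
$a{\left(2 \right)} \left(f + 10\right) = 2 \left(7 + 2\right) \left(-3 + 10\right) = 2 \cdot 9 \cdot 7 = 18 \cdot 7 = 126$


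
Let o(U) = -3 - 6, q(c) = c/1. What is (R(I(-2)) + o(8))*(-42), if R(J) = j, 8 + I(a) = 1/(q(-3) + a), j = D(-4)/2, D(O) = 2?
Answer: 336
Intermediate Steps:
q(c) = c (q(c) = c*1 = c)
o(U) = -9
j = 1 (j = 2/2 = 2*(½) = 1)
I(a) = -8 + 1/(-3 + a)
R(J) = 1
(R(I(-2)) + o(8))*(-42) = (1 - 9)*(-42) = -8*(-42) = 336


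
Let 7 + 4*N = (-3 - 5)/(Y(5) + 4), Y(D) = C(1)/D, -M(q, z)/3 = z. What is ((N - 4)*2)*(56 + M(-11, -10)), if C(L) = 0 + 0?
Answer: -1075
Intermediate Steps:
C(L) = 0
M(q, z) = -3*z
Y(D) = 0 (Y(D) = 0/D = 0)
N = -9/4 (N = -7/4 + ((-3 - 5)/(0 + 4))/4 = -7/4 + (-8/4)/4 = -7/4 + (-8*1/4)/4 = -7/4 + (1/4)*(-2) = -7/4 - 1/2 = -9/4 ≈ -2.2500)
((N - 4)*2)*(56 + M(-11, -10)) = ((-9/4 - 4)*2)*(56 - 3*(-10)) = (-25/4*2)*(56 + 30) = -25/2*86 = -1075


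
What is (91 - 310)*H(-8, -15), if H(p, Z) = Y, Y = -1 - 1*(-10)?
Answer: -1971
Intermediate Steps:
Y = 9 (Y = -1 + 10 = 9)
H(p, Z) = 9
(91 - 310)*H(-8, -15) = (91 - 310)*9 = -219*9 = -1971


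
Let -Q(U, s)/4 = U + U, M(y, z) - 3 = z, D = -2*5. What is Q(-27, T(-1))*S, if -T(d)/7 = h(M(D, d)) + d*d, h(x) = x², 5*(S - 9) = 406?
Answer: 97416/5 ≈ 19483.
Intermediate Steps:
S = 451/5 (S = 9 + (⅕)*406 = 9 + 406/5 = 451/5 ≈ 90.200)
D = -10
M(y, z) = 3 + z
T(d) = -7*d² - 7*(3 + d)² (T(d) = -7*((3 + d)² + d*d) = -7*((3 + d)² + d²) = -7*(d² + (3 + d)²) = -7*d² - 7*(3 + d)²)
Q(U, s) = -8*U (Q(U, s) = -4*(U + U) = -8*U)
Q(-27, T(-1))*S = -8*(-27)*(451/5) = 216*(451/5) = 97416/5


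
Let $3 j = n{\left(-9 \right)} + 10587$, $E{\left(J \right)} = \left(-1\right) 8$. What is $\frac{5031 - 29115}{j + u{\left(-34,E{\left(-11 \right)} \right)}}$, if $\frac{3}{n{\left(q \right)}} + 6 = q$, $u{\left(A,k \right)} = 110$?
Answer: $- \frac{90315}{13646} \approx -6.6184$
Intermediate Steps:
$E{\left(J \right)} = -8$
$n{\left(q \right)} = \frac{3}{-6 + q}$
$j = \frac{52934}{15}$ ($j = \frac{\frac{3}{-6 - 9} + 10587}{3} = \frac{\frac{3}{-15} + 10587}{3} = \frac{3 \left(- \frac{1}{15}\right) + 10587}{3} = \frac{- \frac{1}{5} + 10587}{3} = \frac{1}{3} \cdot \frac{52934}{5} = \frac{52934}{15} \approx 3528.9$)
$\frac{5031 - 29115}{j + u{\left(-34,E{\left(-11 \right)} \right)}} = \frac{5031 - 29115}{\frac{52934}{15} + 110} = - \frac{24084}{\frac{54584}{15}} = \left(-24084\right) \frac{15}{54584} = - \frac{90315}{13646}$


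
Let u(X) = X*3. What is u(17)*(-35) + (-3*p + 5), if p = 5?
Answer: -1795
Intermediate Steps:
u(X) = 3*X
u(17)*(-35) + (-3*p + 5) = (3*17)*(-35) + (-3*5 + 5) = 51*(-35) + (-15 + 5) = -1785 - 10 = -1795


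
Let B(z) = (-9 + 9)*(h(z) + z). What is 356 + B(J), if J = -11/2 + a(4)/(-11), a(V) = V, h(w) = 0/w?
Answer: 356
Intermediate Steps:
h(w) = 0
J = -129/22 (J = -11/2 + 4/(-11) = -11*½ + 4*(-1/11) = -11/2 - 4/11 = -129/22 ≈ -5.8636)
B(z) = 0 (B(z) = (-9 + 9)*(0 + z) = 0*z = 0)
356 + B(J) = 356 + 0 = 356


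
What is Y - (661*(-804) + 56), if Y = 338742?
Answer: 870130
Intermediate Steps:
Y - (661*(-804) + 56) = 338742 - (661*(-804) + 56) = 338742 - (-531444 + 56) = 338742 - 1*(-531388) = 338742 + 531388 = 870130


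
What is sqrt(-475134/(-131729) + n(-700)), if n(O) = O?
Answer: I*sqrt(12084181682014)/131729 ≈ 26.389*I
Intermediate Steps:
sqrt(-475134/(-131729) + n(-700)) = sqrt(-475134/(-131729) - 700) = sqrt(-475134*(-1/131729) - 700) = sqrt(475134/131729 - 700) = sqrt(-91735166/131729) = I*sqrt(12084181682014)/131729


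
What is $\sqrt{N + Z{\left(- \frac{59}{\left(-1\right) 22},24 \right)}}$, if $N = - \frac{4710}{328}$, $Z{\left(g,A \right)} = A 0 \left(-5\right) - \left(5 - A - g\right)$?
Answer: $\frac{\sqrt{5957259}}{902} \approx 2.7059$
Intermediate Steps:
$Z{\left(g,A \right)} = -5 + A + g$ ($Z{\left(g,A \right)} = A 0 - \left(5 - A - g\right) = 0 + \left(-5 + A + g\right) = -5 + A + g$)
$N = - \frac{2355}{164}$ ($N = \left(-4710\right) \frac{1}{328} = - \frac{2355}{164} \approx -14.36$)
$\sqrt{N + Z{\left(- \frac{59}{\left(-1\right) 22},24 \right)}} = \sqrt{- \frac{2355}{164} - \left(-19 - \frac{59}{22}\right)} = \sqrt{- \frac{2355}{164} - - \frac{477}{22}} = \sqrt{- \frac{2355}{164} + \left(-5 + 24 + \frac{59}{22}\right)} = \sqrt{- \frac{2355}{164} + \frac{477}{22}} = \sqrt{\frac{13209}{1804}} = \frac{\sqrt{5957259}}{902}$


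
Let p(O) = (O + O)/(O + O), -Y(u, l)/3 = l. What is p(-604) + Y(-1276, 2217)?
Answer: -6650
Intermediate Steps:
Y(u, l) = -3*l
p(O) = 1 (p(O) = (2*O)/((2*O)) = (2*O)*(1/(2*O)) = 1)
p(-604) + Y(-1276, 2217) = 1 - 3*2217 = 1 - 6651 = -6650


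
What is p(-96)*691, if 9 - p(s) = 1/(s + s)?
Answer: 1194739/192 ≈ 6222.6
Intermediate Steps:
p(s) = 9 - 1/(2*s) (p(s) = 9 - 1/(s + s) = 9 - 1/(2*s))
p(-96)*691 = (9 - ½/(-96))*691 = (9 - ½*(-1/96))*691 = (9 + 1/192)*691 = (1729/192)*691 = 1194739/192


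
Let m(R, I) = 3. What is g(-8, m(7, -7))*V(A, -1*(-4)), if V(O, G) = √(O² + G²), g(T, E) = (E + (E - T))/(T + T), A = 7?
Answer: -7*√65/8 ≈ -7.0545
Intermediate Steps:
g(T, E) = (-T + 2*E)/(2*T) (g(T, E) = (-T + 2*E)/((2*T)) = (-T + 2*E)*(1/(2*T)) = (-T + 2*E)/(2*T))
V(O, G) = √(G² + O²)
g(-8, m(7, -7))*V(A, -1*(-4)) = ((3 - ½*(-8))/(-8))*√((-1*(-4))² + 7²) = (-(3 + 4)/8)*√(4² + 49) = (-⅛*7)*√(16 + 49) = -7*√65/8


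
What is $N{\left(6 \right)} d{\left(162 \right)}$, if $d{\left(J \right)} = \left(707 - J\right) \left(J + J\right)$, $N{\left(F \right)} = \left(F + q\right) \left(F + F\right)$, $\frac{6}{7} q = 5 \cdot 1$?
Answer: $25074360$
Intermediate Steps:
$q = \frac{35}{6}$ ($q = \frac{7 \cdot 5 \cdot 1}{6} = \frac{7}{6} \cdot 5 = \frac{35}{6} \approx 5.8333$)
$N{\left(F \right)} = 2 F \left(\frac{35}{6} + F\right)$ ($N{\left(F \right)} = \left(F + \frac{35}{6}\right) \left(F + F\right) = \left(\frac{35}{6} + F\right) 2 F = 2 F \left(\frac{35}{6} + F\right)$)
$d{\left(J \right)} = 2 J \left(707 - J\right)$ ($d{\left(J \right)} = \left(707 - J\right) 2 J = 2 J \left(707 - J\right)$)
$N{\left(6 \right)} d{\left(162 \right)} = \frac{1}{3} \cdot 6 \left(35 + 6 \cdot 6\right) 2 \cdot 162 \left(707 - 162\right) = \frac{1}{3} \cdot 6 \left(35 + 36\right) 2 \cdot 162 \left(707 - 162\right) = \frac{1}{3} \cdot 6 \cdot 71 \cdot 2 \cdot 162 \cdot 545 = 142 \cdot 176580 = 25074360$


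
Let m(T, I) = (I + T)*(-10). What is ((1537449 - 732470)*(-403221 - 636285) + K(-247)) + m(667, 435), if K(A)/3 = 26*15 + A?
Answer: -836780510965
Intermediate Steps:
m(T, I) = -10*I - 10*T
K(A) = 1170 + 3*A (K(A) = 3*(26*15 + A) = 3*(390 + A) = 1170 + 3*A)
((1537449 - 732470)*(-403221 - 636285) + K(-247)) + m(667, 435) = ((1537449 - 732470)*(-403221 - 636285) + (1170 + 3*(-247))) + (-10*435 - 10*667) = (804979*(-1039506) + (1170 - 741)) + (-4350 - 6670) = (-836780500374 + 429) - 11020 = -836780499945 - 11020 = -836780510965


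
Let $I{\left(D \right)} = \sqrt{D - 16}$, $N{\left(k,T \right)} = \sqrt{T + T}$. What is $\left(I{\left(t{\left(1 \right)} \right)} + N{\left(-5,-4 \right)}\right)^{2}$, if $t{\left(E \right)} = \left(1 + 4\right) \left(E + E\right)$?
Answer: $-14 - 8 \sqrt{3} \approx -27.856$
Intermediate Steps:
$t{\left(E \right)} = 10 E$ ($t{\left(E \right)} = 5 \cdot 2 E = 10 E$)
$N{\left(k,T \right)} = \sqrt{2} \sqrt{T}$ ($N{\left(k,T \right)} = \sqrt{2 T} = \sqrt{2} \sqrt{T}$)
$I{\left(D \right)} = \sqrt{-16 + D}$
$\left(I{\left(t{\left(1 \right)} \right)} + N{\left(-5,-4 \right)}\right)^{2} = \left(\sqrt{-16 + 10 \cdot 1} + \sqrt{2} \sqrt{-4}\right)^{2} = \left(\sqrt{-16 + 10} + \sqrt{2} \cdot 2 i\right)^{2} = \left(\sqrt{-6} + 2 i \sqrt{2}\right)^{2} = \left(i \sqrt{6} + 2 i \sqrt{2}\right)^{2}$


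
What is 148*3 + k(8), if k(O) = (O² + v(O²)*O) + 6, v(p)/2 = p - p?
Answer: 514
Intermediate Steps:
v(p) = 0 (v(p) = 2*(p - p) = 2*0 = 0)
k(O) = 6 + O² (k(O) = (O² + 0*O) + 6 = (O² + 0) + 6 = O² + 6 = 6 + O²)
148*3 + k(8) = 148*3 + (6 + 8²) = 444 + (6 + 64) = 444 + 70 = 514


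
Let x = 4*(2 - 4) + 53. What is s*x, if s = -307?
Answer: -13815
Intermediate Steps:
x = 45 (x = 4*(-2) + 53 = -8 + 53 = 45)
s*x = -307*45 = -13815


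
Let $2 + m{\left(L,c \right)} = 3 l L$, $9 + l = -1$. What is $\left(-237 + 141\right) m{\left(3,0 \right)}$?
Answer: $8832$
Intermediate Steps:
$l = -10$ ($l = -9 - 1 = -10$)
$m{\left(L,c \right)} = -2 - 30 L$ ($m{\left(L,c \right)} = -2 + 3 \left(-10\right) L = -2 - 30 L$)
$\left(-237 + 141\right) m{\left(3,0 \right)} = \left(-237 + 141\right) \left(-2 - 90\right) = - 96 \left(-2 - 90\right) = \left(-96\right) \left(-92\right) = 8832$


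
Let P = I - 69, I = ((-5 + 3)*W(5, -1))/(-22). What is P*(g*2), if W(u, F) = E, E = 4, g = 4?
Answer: -6040/11 ≈ -549.09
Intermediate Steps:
W(u, F) = 4
I = 4/11 (I = ((-5 + 3)*4)/(-22) = -2*4*(-1/22) = -8*(-1/22) = 4/11 ≈ 0.36364)
P = -755/11 (P = 4/11 - 69 = -755/11 ≈ -68.636)
P*(g*2) = -3020*2/11 = -755/11*8 = -6040/11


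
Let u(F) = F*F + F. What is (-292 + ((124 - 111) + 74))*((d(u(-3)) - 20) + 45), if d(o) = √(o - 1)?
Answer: -5125 - 205*√5 ≈ -5583.4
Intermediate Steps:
u(F) = F + F² (u(F) = F² + F = F + F²)
d(o) = √(-1 + o)
(-292 + ((124 - 111) + 74))*((d(u(-3)) - 20) + 45) = (-292 + ((124 - 111) + 74))*((√(-1 - 3*(1 - 3)) - 20) + 45) = (-292 + (13 + 74))*((√(-1 - 3*(-2)) - 20) + 45) = (-292 + 87)*((√(-1 + 6) - 20) + 45) = -205*((√5 - 20) + 45) = -205*((-20 + √5) + 45) = -205*(25 + √5) = -5125 - 205*√5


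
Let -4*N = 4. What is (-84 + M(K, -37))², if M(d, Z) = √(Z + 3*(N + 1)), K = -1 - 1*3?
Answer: (84 - I*√37)² ≈ 7019.0 - 1021.9*I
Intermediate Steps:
N = -1 (N = -¼*4 = -1)
K = -4 (K = -1 - 3 = -4)
M(d, Z) = √Z (M(d, Z) = √(Z + 3*(-1 + 1)) = √(Z + 3*0) = √(Z + 0) = √Z)
(-84 + M(K, -37))² = (-84 + √(-37))² = (-84 + I*√37)²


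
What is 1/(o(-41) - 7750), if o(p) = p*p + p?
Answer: -1/6110 ≈ -0.00016367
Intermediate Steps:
o(p) = p + p**2 (o(p) = p**2 + p = p + p**2)
1/(o(-41) - 7750) = 1/(-41*(1 - 41) - 7750) = 1/(-41*(-40) - 7750) = 1/(1640 - 7750) = 1/(-6110) = -1/6110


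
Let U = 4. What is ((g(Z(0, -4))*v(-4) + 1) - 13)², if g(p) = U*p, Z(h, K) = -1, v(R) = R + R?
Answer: 400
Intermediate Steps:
v(R) = 2*R
g(p) = 4*p
((g(Z(0, -4))*v(-4) + 1) - 13)² = (((4*(-1))*(2*(-4)) + 1) - 13)² = ((-4*(-8) + 1) - 13)² = ((32 + 1) - 13)² = (33 - 13)² = 20² = 400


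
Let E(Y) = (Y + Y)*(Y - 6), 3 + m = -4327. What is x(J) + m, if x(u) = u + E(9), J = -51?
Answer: -4327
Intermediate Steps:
m = -4330 (m = -3 - 4327 = -4330)
E(Y) = 2*Y*(-6 + Y) (E(Y) = (2*Y)*(-6 + Y) = 2*Y*(-6 + Y))
x(u) = 54 + u (x(u) = u + 2*9*(-6 + 9) = u + 2*9*3 = u + 54 = 54 + u)
x(J) + m = (54 - 51) - 4330 = 3 - 4330 = -4327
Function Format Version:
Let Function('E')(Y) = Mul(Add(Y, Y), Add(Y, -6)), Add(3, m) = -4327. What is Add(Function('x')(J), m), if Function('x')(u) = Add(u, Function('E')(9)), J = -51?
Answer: -4327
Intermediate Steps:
m = -4330 (m = Add(-3, -4327) = -4330)
Function('E')(Y) = Mul(2, Y, Add(-6, Y)) (Function('E')(Y) = Mul(Mul(2, Y), Add(-6, Y)) = Mul(2, Y, Add(-6, Y)))
Function('x')(u) = Add(54, u) (Function('x')(u) = Add(u, Mul(2, 9, Add(-6, 9))) = Add(u, Mul(2, 9, 3)) = Add(u, 54) = Add(54, u))
Add(Function('x')(J), m) = Add(Add(54, -51), -4330) = Add(3, -4330) = -4327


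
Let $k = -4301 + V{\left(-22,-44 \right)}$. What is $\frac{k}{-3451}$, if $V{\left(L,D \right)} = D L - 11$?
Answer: $\frac{3344}{3451} \approx 0.96899$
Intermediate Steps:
$V{\left(L,D \right)} = -11 + D L$
$k = -3344$ ($k = -4301 - -957 = -4301 + \left(-11 + 968\right) = -4301 + 957 = -3344$)
$\frac{k}{-3451} = - \frac{3344}{-3451} = \left(-3344\right) \left(- \frac{1}{3451}\right) = \frac{3344}{3451}$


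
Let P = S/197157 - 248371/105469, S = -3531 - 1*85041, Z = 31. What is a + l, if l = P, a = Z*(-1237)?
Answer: -265814657650722/6931317211 ≈ -38350.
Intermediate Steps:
S = -88572 (S = -3531 - 85041 = -88572)
a = -38347 (a = 31*(-1237) = -38347)
P = -19436560505/6931317211 (P = -88572/197157 - 248371/105469 = -88572*1/197157 - 248371*1/105469 = -29524/65719 - 248371/105469 = -19436560505/6931317211 ≈ -2.8042)
l = -19436560505/6931317211 ≈ -2.8042
a + l = -38347 - 19436560505/6931317211 = -265814657650722/6931317211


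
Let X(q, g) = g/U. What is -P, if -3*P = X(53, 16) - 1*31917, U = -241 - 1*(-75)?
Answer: -2649119/249 ≈ -10639.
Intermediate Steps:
U = -166 (U = -241 + 75 = -166)
X(q, g) = -g/166 (X(q, g) = g/(-166) = g*(-1/166) = -g/166)
P = 2649119/249 (P = -(-1/166*16 - 1*31917)/3 = -(-8/83 - 31917)/3 = -⅓*(-2649119/83) = 2649119/249 ≈ 10639.)
-P = -1*2649119/249 = -2649119/249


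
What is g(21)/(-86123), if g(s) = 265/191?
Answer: -265/16449493 ≈ -1.6110e-5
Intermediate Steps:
g(s) = 265/191 (g(s) = 265*(1/191) = 265/191)
g(21)/(-86123) = (265/191)/(-86123) = (265/191)*(-1/86123) = -265/16449493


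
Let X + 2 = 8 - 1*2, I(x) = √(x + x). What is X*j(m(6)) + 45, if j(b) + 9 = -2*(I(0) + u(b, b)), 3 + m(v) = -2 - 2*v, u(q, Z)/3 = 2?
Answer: -39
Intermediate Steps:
u(q, Z) = 6 (u(q, Z) = 3*2 = 6)
I(x) = √2*√x (I(x) = √(2*x) = √2*√x)
m(v) = -5 - 2*v (m(v) = -3 + (-2 - 2*v) = -5 - 2*v)
j(b) = -21 (j(b) = -9 - 2*(√2*√0 + 6) = -9 - 2*(√2*0 + 6) = -9 - 2*(0 + 6) = -9 - 2*6 = -9 - 12 = -21)
X = 4 (X = -2 + (8 - 1*2) = -2 + (8 - 2) = -2 + 6 = 4)
X*j(m(6)) + 45 = 4*(-21) + 45 = -84 + 45 = -39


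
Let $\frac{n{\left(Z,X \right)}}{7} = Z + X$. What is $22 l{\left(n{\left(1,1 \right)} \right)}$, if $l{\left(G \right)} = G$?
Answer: $308$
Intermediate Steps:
$n{\left(Z,X \right)} = 7 X + 7 Z$ ($n{\left(Z,X \right)} = 7 \left(Z + X\right) = 7 \left(X + Z\right) = 7 X + 7 Z$)
$22 l{\left(n{\left(1,1 \right)} \right)} = 22 \left(7 \cdot 1 + 7 \cdot 1\right) = 22 \left(7 + 7\right) = 22 \cdot 14 = 308$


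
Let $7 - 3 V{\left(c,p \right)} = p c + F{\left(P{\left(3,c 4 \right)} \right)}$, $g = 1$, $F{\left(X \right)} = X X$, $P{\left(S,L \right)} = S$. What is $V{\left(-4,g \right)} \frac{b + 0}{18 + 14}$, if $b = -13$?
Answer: $- \frac{13}{48} \approx -0.27083$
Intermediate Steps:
$F{\left(X \right)} = X^{2}$
$V{\left(c,p \right)} = - \frac{2}{3} - \frac{c p}{3}$ ($V{\left(c,p \right)} = \frac{7}{3} - \frac{p c + 3^{2}}{3} = \frac{7}{3} - \frac{c p + 9}{3} = \frac{7}{3} - \frac{9 + c p}{3} = \frac{7}{3} - \left(3 + \frac{c p}{3}\right) = - \frac{2}{3} - \frac{c p}{3}$)
$V{\left(-4,g \right)} \frac{b + 0}{18 + 14} = \left(- \frac{2}{3} - \left(- \frac{4}{3}\right) 1\right) \frac{-13 + 0}{18 + 14} = \left(- \frac{2}{3} + \frac{4}{3}\right) \left(- \frac{13}{32}\right) = \frac{2 \left(\left(-13\right) \frac{1}{32}\right)}{3} = \frac{2}{3} \left(- \frac{13}{32}\right) = - \frac{13}{48}$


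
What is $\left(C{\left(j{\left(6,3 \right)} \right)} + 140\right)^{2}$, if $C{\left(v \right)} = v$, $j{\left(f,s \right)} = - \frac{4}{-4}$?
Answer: $19881$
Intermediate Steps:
$j{\left(f,s \right)} = 1$ ($j{\left(f,s \right)} = \left(-4\right) \left(- \frac{1}{4}\right) = 1$)
$\left(C{\left(j{\left(6,3 \right)} \right)} + 140\right)^{2} = \left(1 + 140\right)^{2} = 141^{2} = 19881$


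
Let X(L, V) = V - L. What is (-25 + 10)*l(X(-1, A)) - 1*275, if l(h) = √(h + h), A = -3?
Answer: -275 - 30*I ≈ -275.0 - 30.0*I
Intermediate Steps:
l(h) = √2*√h (l(h) = √(2*h) = √2*√h)
(-25 + 10)*l(X(-1, A)) - 1*275 = (-25 + 10)*(√2*√(-3 - 1*(-1))) - 1*275 = -15*√2*√(-3 + 1) - 275 = -15*√2*√(-2) - 275 = -15*√2*I*√2 - 275 = -30*I - 275 = -275 - 30*I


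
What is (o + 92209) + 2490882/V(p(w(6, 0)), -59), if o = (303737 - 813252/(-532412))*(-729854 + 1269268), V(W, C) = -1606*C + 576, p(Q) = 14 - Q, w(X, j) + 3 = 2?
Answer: 1039464790353007054318/6344354495 ≈ 1.6384e+11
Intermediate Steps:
w(X, j) = -1 (w(X, j) = -3 + 2 = -1)
V(W, C) = 576 - 1606*C
o = 21807703874554736/133103 (o = (303737 - 813252*(-1/532412))*539414 = (303737 + 203313/133103)*539414 = (40428509224/133103)*539414 = 21807703874554736/133103 ≈ 1.6384e+11)
(o + 92209) + 2490882/V(p(w(6, 0)), -59) = (21807703874554736/133103 + 92209) + 2490882/(576 - 1606*(-59)) = 21807716147849263/133103 + 2490882/(576 + 94754) = 21807716147849263/133103 + 2490882/95330 = 21807716147849263/133103 + 2490882*(1/95330) = 21807716147849263/133103 + 1245441/47665 = 1039464790353007054318/6344354495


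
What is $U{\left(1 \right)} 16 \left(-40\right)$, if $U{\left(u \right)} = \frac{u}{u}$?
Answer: $-640$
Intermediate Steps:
$U{\left(u \right)} = 1$
$U{\left(1 \right)} 16 \left(-40\right) = 1 \cdot 16 \left(-40\right) = 16 \left(-40\right) = -640$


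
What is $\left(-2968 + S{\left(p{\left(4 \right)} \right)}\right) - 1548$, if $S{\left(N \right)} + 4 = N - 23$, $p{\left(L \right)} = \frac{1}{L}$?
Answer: $- \frac{18171}{4} \approx -4542.8$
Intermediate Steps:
$S{\left(N \right)} = -27 + N$ ($S{\left(N \right)} = -4 + \left(N - 23\right) = -4 + \left(-23 + N\right) = -27 + N$)
$\left(-2968 + S{\left(p{\left(4 \right)} \right)}\right) - 1548 = \left(-2968 - \left(27 - \frac{1}{4}\right)\right) - 1548 = \left(-2968 + \left(-27 + \frac{1}{4}\right)\right) - 1548 = \left(-2968 - \frac{107}{4}\right) - 1548 = - \frac{11979}{4} - 1548 = - \frac{18171}{4}$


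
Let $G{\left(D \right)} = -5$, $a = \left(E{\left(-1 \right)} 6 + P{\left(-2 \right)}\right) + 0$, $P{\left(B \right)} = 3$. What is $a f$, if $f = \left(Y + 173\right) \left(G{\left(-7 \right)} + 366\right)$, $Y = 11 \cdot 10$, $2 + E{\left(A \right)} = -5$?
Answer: $-3984357$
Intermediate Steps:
$E{\left(A \right)} = -7$ ($E{\left(A \right)} = -2 - 5 = -7$)
$Y = 110$
$a = -39$ ($a = \left(\left(-7\right) 6 + 3\right) + 0 = \left(-42 + 3\right) + 0 = -39 + 0 = -39$)
$f = 102163$ ($f = \left(110 + 173\right) \left(-5 + 366\right) = 283 \cdot 361 = 102163$)
$a f = \left(-39\right) 102163 = -3984357$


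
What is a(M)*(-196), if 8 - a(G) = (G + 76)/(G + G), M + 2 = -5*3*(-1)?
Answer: -11662/13 ≈ -897.08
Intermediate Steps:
M = 13 (M = -2 - 5*3*(-1) = -2 - 15*(-1) = -2 + 15 = 13)
a(G) = 8 - (76 + G)/(2*G) (a(G) = 8 - (G + 76)/(G + G) = 8 - (76 + G)/(2*G))
a(M)*(-196) = (15/2 - 38/13)*(-196) = (119/26)*(-196) = -11662/13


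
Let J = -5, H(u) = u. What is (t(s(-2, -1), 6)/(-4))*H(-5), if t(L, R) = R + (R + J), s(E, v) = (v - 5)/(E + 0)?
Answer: 35/4 ≈ 8.7500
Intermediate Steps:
s(E, v) = (-5 + v)/E
t(L, R) = -5 + 2*R (t(L, R) = R + (R - 5) = R + (-5 + R) = -5 + 2*R)
(t(s(-2, -1), 6)/(-4))*H(-5) = ((-5 + 2*6)/(-4))*(-5) = ((-5 + 12)*(-¼))*(-5) = (7*(-¼))*(-5) = -7/4*(-5) = 35/4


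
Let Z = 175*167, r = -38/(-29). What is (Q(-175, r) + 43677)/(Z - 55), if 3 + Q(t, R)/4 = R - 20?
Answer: 1264117/845930 ≈ 1.4944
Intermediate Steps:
r = 38/29 (r = -38*(-1/29) = 38/29 ≈ 1.3103)
Z = 29225
Q(t, R) = -92 + 4*R (Q(t, R) = -12 + 4*(R - 20) = -12 + 4*(-20 + R) = -12 + (-80 + 4*R) = -92 + 4*R)
(Q(-175, r) + 43677)/(Z - 55) = ((-92 + 4*(38/29)) + 43677)/(29225 - 55) = ((-92 + 152/29) + 43677)/29170 = (-2516/29 + 43677)*(1/29170) = (1264117/29)*(1/29170) = 1264117/845930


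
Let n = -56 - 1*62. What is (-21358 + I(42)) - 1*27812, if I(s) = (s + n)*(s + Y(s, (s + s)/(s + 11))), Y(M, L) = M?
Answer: -55554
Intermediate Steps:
n = -118 (n = -56 - 62 = -118)
I(s) = 2*s*(-118 + s) (I(s) = (s - 118)*(s + s) = (-118 + s)*(2*s) = 2*s*(-118 + s))
(-21358 + I(42)) - 1*27812 = (-21358 + 2*42*(-118 + 42)) - 1*27812 = (-21358 + 2*42*(-76)) - 27812 = (-21358 - 6384) - 27812 = -27742 - 27812 = -55554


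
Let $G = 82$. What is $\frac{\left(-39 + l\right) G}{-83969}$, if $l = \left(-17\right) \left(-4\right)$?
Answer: $- \frac{2378}{83969} \approx -0.02832$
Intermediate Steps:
$l = 68$
$\frac{\left(-39 + l\right) G}{-83969} = \frac{\left(-39 + 68\right) 82}{-83969} = 29 \cdot 82 \left(- \frac{1}{83969}\right) = 2378 \left(- \frac{1}{83969}\right) = - \frac{2378}{83969}$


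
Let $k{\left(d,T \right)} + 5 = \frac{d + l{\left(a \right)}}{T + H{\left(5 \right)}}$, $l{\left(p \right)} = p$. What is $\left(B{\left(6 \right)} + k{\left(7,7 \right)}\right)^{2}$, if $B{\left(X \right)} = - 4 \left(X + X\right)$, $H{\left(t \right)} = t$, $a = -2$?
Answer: $\frac{398161}{144} \approx 2765.0$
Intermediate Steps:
$k{\left(d,T \right)} = -5 + \frac{-2 + d}{5 + T}$ ($k{\left(d,T \right)} = -5 + \frac{d - 2}{T + 5} = -5 + \frac{-2 + d}{5 + T}$)
$B{\left(X \right)} = - 8 X$ ($B{\left(X \right)} = - 4 \cdot 2 X = - 8 X$)
$\left(B{\left(6 \right)} + k{\left(7,7 \right)}\right)^{2} = \left(\left(-8\right) 6 + \frac{-27 + 7 - 35}{5 + 7}\right)^{2} = \left(-48 + \frac{-27 + 7 - 35}{12}\right)^{2} = \left(-48 + \frac{1}{12} \left(-55\right)\right)^{2} = \left(-48 - \frac{55}{12}\right)^{2} = \left(- \frac{631}{12}\right)^{2} = \frac{398161}{144}$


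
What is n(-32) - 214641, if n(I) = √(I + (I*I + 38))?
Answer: -214641 + √1030 ≈ -2.1461e+5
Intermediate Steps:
n(I) = √(38 + I + I²) (n(I) = √(I + (I² + 38)) = √(I + (38 + I²)) = √(38 + I + I²))
n(-32) - 214641 = √(38 - 32 + (-32)²) - 214641 = √(38 - 32 + 1024) - 214641 = √1030 - 214641 = -214641 + √1030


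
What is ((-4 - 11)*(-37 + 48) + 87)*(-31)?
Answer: 2418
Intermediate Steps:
((-4 - 11)*(-37 + 48) + 87)*(-31) = (-15*11 + 87)*(-31) = (-165 + 87)*(-31) = -78*(-31) = 2418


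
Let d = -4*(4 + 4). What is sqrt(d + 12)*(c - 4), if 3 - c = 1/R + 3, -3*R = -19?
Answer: -158*I*sqrt(5)/19 ≈ -18.595*I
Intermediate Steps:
R = 19/3 (R = -1/3*(-19) = 19/3 ≈ 6.3333)
d = -32 (d = -4*8 = -32)
c = -3/19 (c = 3 - (1/(19/3) + 3) = 3 - (3/19 + 3) = 3 - 1*60/19 = 3 - 60/19 = -3/19 ≈ -0.15789)
sqrt(d + 12)*(c - 4) = sqrt(-32 + 12)*(-3/19 - 4) = sqrt(-20)*(-79/19) = (2*I*sqrt(5))*(-79/19) = -158*I*sqrt(5)/19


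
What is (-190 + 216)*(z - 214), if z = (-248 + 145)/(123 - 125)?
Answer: -4225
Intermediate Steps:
z = 103/2 (z = -103/(-2) = -103*(-½) = 103/2 ≈ 51.500)
(-190 + 216)*(z - 214) = (-190 + 216)*(103/2 - 214) = 26*(-325/2) = -4225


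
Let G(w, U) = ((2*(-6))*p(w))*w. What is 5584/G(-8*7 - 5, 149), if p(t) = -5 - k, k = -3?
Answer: -698/183 ≈ -3.8142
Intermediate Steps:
p(t) = -2 (p(t) = -5 - 1*(-3) = -5 + 3 = -2)
G(w, U) = 24*w (G(w, U) = ((2*(-6))*(-2))*w = (-12*(-2))*w = 24*w)
5584/G(-8*7 - 5, 149) = 5584/((24*(-8*7 - 5))) = 5584/((24*(-56 - 5))) = 5584/((24*(-61))) = 5584/(-1464) = 5584*(-1/1464) = -698/183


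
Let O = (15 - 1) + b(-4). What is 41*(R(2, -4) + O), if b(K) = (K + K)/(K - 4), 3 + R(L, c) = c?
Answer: 328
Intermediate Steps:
R(L, c) = -3 + c
b(K) = 2*K/(-4 + K) (b(K) = (2*K)/(-4 + K) = 2*K/(-4 + K))
O = 15 (O = (15 - 1) + 2*(-4)/(-4 - 4) = 14 + 2*(-4)/(-8) = 14 + 2*(-4)*(-⅛) = 14 + 1 = 15)
41*(R(2, -4) + O) = 41*((-3 - 4) + 15) = 41*(-7 + 15) = 41*8 = 328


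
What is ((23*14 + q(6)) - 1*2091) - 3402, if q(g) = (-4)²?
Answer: -5155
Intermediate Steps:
q(g) = 16
((23*14 + q(6)) - 1*2091) - 3402 = ((23*14 + 16) - 1*2091) - 3402 = ((322 + 16) - 2091) - 3402 = (338 - 2091) - 3402 = -1753 - 3402 = -5155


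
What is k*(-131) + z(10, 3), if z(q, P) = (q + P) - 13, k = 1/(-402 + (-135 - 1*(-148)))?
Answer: 131/389 ≈ 0.33676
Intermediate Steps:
k = -1/389 (k = 1/(-402 + (-135 + 148)) = 1/(-402 + 13) = 1/(-389) = -1/389 ≈ -0.0025707)
z(q, P) = -13 + P + q (z(q, P) = (P + q) - 13 = -13 + P + q)
k*(-131) + z(10, 3) = -1/389*(-131) + (-13 + 3 + 10) = 131/389 + 0 = 131/389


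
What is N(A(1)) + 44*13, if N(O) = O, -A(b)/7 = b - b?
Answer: 572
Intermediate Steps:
A(b) = 0 (A(b) = -7*(b - b) = -7*0 = 0)
N(A(1)) + 44*13 = 0 + 44*13 = 0 + 572 = 572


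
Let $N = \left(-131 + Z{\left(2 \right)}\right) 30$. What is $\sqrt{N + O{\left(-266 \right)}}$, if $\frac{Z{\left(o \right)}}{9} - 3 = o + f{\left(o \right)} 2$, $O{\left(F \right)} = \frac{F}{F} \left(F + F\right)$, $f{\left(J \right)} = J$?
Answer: $4 i \sqrt{127} \approx 45.078 i$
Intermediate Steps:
$O{\left(F \right)} = 2 F$ ($O{\left(F \right)} = 1 \cdot 2 F = 2 F$)
$Z{\left(o \right)} = 27 + 27 o$ ($Z{\left(o \right)} = 27 + 9 \left(o + o 2\right) = 27 + 9 \left(o + 2 o\right) = 27 + 9 \cdot 3 o = 27 + 27 o$)
$N = -1500$ ($N = \left(-131 + \left(27 + 27 \cdot 2\right)\right) 30 = \left(-131 + \left(27 + 54\right)\right) 30 = \left(-131 + 81\right) 30 = \left(-50\right) 30 = -1500$)
$\sqrt{N + O{\left(-266 \right)}} = \sqrt{-1500 + 2 \left(-266\right)} = \sqrt{-1500 - 532} = \sqrt{-2032} = 4 i \sqrt{127}$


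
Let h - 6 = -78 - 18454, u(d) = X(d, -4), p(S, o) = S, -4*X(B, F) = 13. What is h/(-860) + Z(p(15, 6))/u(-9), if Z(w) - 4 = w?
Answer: 87739/5590 ≈ 15.696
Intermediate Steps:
X(B, F) = -13/4 (X(B, F) = -¼*13 = -13/4)
Z(w) = 4 + w
u(d) = -13/4
h = -18526 (h = 6 + (-78 - 18454) = 6 - 18532 = -18526)
h/(-860) + Z(p(15, 6))/u(-9) = -18526/(-860) + (4 + 15)/(-13/4) = -18526*(-1/860) + 19*(-4/13) = 9263/430 - 76/13 = 87739/5590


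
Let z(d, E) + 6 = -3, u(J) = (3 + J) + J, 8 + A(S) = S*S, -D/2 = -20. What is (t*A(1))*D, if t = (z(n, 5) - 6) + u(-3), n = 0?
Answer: 5040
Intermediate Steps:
D = 40 (D = -2*(-20) = 40)
A(S) = -8 + S² (A(S) = -8 + S*S = -8 + S²)
u(J) = 3 + 2*J
z(d, E) = -9 (z(d, E) = -6 - 3 = -9)
t = -18 (t = (-9 - 6) + (3 + 2*(-3)) = -15 + (3 - 6) = -15 - 3 = -18)
(t*A(1))*D = -18*(-8 + 1²)*40 = -18*(-8 + 1)*40 = -18*(-7)*40 = 126*40 = 5040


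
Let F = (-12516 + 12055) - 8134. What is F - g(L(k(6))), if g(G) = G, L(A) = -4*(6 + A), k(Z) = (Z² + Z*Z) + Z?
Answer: -8259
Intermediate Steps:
k(Z) = Z + 2*Z² (k(Z) = (Z² + Z²) + Z = 2*Z² + Z = Z + 2*Z²)
L(A) = -24 - 4*A
F = -8595 (F = -461 - 8134 = -8595)
F - g(L(k(6))) = -8595 - (-24 - 24*(1 + 2*6)) = -8595 - (-24 - 24*(1 + 12)) = -8595 - (-24 - 24*13) = -8595 - (-24 - 4*78) = -8595 - (-24 - 312) = -8595 - 1*(-336) = -8595 + 336 = -8259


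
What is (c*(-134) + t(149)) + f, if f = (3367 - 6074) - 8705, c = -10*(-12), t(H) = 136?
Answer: -27356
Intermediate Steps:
c = 120
f = -11412 (f = -2707 - 8705 = -11412)
(c*(-134) + t(149)) + f = (120*(-134) + 136) - 11412 = (-16080 + 136) - 11412 = -15944 - 11412 = -27356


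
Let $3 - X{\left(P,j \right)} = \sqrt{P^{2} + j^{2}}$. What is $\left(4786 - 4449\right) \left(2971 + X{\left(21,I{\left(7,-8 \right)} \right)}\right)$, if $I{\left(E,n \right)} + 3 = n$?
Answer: $1002238 - 337 \sqrt{562} \approx 9.9425 \cdot 10^{5}$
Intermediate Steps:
$I{\left(E,n \right)} = -3 + n$
$X{\left(P,j \right)} = 3 - \sqrt{P^{2} + j^{2}}$
$\left(4786 - 4449\right) \left(2971 + X{\left(21,I{\left(7,-8 \right)} \right)}\right) = \left(4786 - 4449\right) \left(2971 + \left(3 - \sqrt{21^{2} + \left(-3 - 8\right)^{2}}\right)\right) = 337 \left(2971 + \left(3 - \sqrt{441 + \left(-11\right)^{2}}\right)\right) = 337 \left(2971 + \left(3 - \sqrt{441 + 121}\right)\right) = 337 \left(2971 + \left(3 - \sqrt{562}\right)\right) = 337 \left(2974 - \sqrt{562}\right) = 1002238 - 337 \sqrt{562}$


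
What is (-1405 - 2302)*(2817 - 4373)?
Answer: 5768092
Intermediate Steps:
(-1405 - 2302)*(2817 - 4373) = -3707*(-1556) = 5768092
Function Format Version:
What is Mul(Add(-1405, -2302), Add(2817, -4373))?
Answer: 5768092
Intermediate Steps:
Mul(Add(-1405, -2302), Add(2817, -4373)) = Mul(-3707, -1556) = 5768092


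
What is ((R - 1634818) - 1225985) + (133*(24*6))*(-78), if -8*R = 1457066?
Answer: -18147169/4 ≈ -4.5368e+6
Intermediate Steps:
R = -728533/4 (R = -⅛*1457066 = -728533/4 ≈ -1.8213e+5)
((R - 1634818) - 1225985) + (133*(24*6))*(-78) = ((-728533/4 - 1634818) - 1225985) + (133*(24*6))*(-78) = (-7267805/4 - 1225985) + (133*144)*(-78) = -12171745/4 + 19152*(-78) = -12171745/4 - 1493856 = -18147169/4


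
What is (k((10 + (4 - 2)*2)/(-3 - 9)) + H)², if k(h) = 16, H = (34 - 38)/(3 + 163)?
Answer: 1758276/6889 ≈ 255.23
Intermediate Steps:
H = -2/83 (H = -4/166 = -4*1/166 = -2/83 ≈ -0.024096)
(k((10 + (4 - 2)*2)/(-3 - 9)) + H)² = (16 - 2/83)² = (1326/83)² = 1758276/6889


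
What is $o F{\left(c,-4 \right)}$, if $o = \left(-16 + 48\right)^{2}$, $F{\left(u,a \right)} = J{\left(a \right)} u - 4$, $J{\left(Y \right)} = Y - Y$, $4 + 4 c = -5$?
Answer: $-4096$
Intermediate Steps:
$c = - \frac{9}{4}$ ($c = -1 + \frac{1}{4} \left(-5\right) = -1 - \frac{5}{4} = - \frac{9}{4} \approx -2.25$)
$J{\left(Y \right)} = 0$
$F{\left(u,a \right)} = -4$ ($F{\left(u,a \right)} = 0 u - 4 = 0 - 4 = -4$)
$o = 1024$ ($o = 32^{2} = 1024$)
$o F{\left(c,-4 \right)} = 1024 \left(-4\right) = -4096$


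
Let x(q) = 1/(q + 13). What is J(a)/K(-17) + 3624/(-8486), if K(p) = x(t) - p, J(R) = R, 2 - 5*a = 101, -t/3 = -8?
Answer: -2361101/1485050 ≈ -1.5899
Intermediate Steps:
t = 24 (t = -3*(-8) = 24)
a = -99/5 (a = ⅖ - ⅕*101 = ⅖ - 101/5 = -99/5 ≈ -19.800)
x(q) = 1/(13 + q)
K(p) = 1/37 - p (K(p) = 1/(13 + 24) - p = 1/37 - p)
J(a)/K(-17) + 3624/(-8486) = -99/(5*(1/37 - 1*(-17))) + 3624/(-8486) = -99/(5*(1/37 + 17)) + 3624*(-1/8486) = -99/(5*630/37) - 1812/4243 = -99/5*37/630 - 1812/4243 = -407/350 - 1812/4243 = -2361101/1485050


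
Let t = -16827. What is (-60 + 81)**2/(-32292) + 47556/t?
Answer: -57151817/20125092 ≈ -2.8398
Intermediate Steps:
(-60 + 81)**2/(-32292) + 47556/t = (-60 + 81)**2/(-32292) + 47556/(-16827) = 21**2*(-1/32292) + 47556*(-1/16827) = 441*(-1/32292) - 15852/5609 = -49/3588 - 15852/5609 = -57151817/20125092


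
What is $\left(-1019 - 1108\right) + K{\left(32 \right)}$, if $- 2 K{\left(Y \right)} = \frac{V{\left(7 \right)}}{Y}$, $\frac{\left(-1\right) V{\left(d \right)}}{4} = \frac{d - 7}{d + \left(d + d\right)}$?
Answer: $-2127$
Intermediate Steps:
$V{\left(d \right)} = - \frac{4 \left(-7 + d\right)}{3 d}$ ($V{\left(d \right)} = - 4 \frac{d - 7}{d + \left(d + d\right)} = - 4 \frac{-7 + d}{d + 2 d} = - 4 \frac{-7 + d}{3 d} = - \frac{4 \left(-7 + d\right)}{3 d}$)
$K{\left(Y \right)} = 0$ ($K{\left(Y \right)} = - \frac{\frac{4 \left(7 - 7\right)}{3 \cdot 7} \frac{1}{Y}}{2} = - \frac{\frac{4}{3} \cdot \frac{1}{7} \left(7 - 7\right) \frac{1}{Y}}{2} = - \frac{\frac{4}{3} \cdot \frac{1}{7} \cdot 0 \frac{1}{Y}}{2} = - \frac{0 \frac{1}{Y}}{2} = \left(- \frac{1}{2}\right) 0 = 0$)
$\left(-1019 - 1108\right) + K{\left(32 \right)} = \left(-1019 - 1108\right) + 0 = -2127 + 0 = -2127$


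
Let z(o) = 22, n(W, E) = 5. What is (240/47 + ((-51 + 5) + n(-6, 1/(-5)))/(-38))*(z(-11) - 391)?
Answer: -4076343/1786 ≈ -2282.4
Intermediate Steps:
(240/47 + ((-51 + 5) + n(-6, 1/(-5)))/(-38))*(z(-11) - 391) = (240/47 + ((-51 + 5) + 5)/(-38))*(22 - 391) = (240*(1/47) + (-46 + 5)*(-1/38))*(-369) = (240/47 - 41*(-1/38))*(-369) = (240/47 + 41/38)*(-369) = (11047/1786)*(-369) = -4076343/1786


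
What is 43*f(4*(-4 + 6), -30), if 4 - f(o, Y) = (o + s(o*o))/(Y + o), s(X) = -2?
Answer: 2021/11 ≈ 183.73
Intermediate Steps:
f(o, Y) = 4 - (-2 + o)/(Y + o) (f(o, Y) = 4 - (o - 2)/(Y + o) = 4 - (-2 + o)/(Y + o))
43*f(4*(-4 + 6), -30) = 43*((2 + 3*(4*(-4 + 6)) + 4*(-30))/(-30 + 4*(-4 + 6))) = 43*((2 + 3*(4*2) - 120)/(-30 + 4*2)) = 43*((2 + 3*8 - 120)/(-30 + 8)) = 43*((2 + 24 - 120)/(-22)) = 43*(-1/22*(-94)) = 43*(47/11) = 2021/11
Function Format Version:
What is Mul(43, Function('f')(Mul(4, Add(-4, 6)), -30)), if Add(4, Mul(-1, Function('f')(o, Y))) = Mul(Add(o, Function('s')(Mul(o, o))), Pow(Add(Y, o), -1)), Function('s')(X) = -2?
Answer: Rational(2021, 11) ≈ 183.73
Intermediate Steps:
Function('f')(o, Y) = Add(4, Mul(-1, Pow(Add(Y, o), -1), Add(-2, o))) (Function('f')(o, Y) = Add(4, Mul(-1, Mul(Add(o, -2), Pow(Add(Y, o), -1)))) = Add(4, Mul(-1, Mul(Add(-2, o), Pow(Add(Y, o), -1)))) = Add(4, Mul(-1, Mul(Pow(Add(Y, o), -1), Add(-2, o)))) = Add(4, Mul(-1, Pow(Add(Y, o), -1), Add(-2, o))))
Mul(43, Function('f')(Mul(4, Add(-4, 6)), -30)) = Mul(43, Mul(Pow(Add(-30, Mul(4, Add(-4, 6))), -1), Add(2, Mul(3, Mul(4, Add(-4, 6))), Mul(4, -30)))) = Mul(43, Mul(Pow(Add(-30, Mul(4, 2)), -1), Add(2, Mul(3, Mul(4, 2)), -120))) = Mul(43, Mul(Pow(Add(-30, 8), -1), Add(2, Mul(3, 8), -120))) = Mul(43, Mul(Pow(-22, -1), Add(2, 24, -120))) = Mul(43, Mul(Rational(-1, 22), -94)) = Mul(43, Rational(47, 11)) = Rational(2021, 11)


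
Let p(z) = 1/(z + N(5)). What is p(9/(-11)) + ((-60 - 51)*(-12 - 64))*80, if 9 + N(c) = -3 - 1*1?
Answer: 102581749/152 ≈ 6.7488e+5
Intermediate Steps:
N(c) = -13 (N(c) = -9 + (-3 - 1*1) = -9 + (-3 - 1) = -9 - 4 = -13)
p(z) = 1/(-13 + z) (p(z) = 1/(z - 13) = 1/(-13 + z))
p(9/(-11)) + ((-60 - 51)*(-12 - 64))*80 = 1/(-13 + 9/(-11)) + ((-60 - 51)*(-12 - 64))*80 = 1/(-13 + 9*(-1/11)) - 111*(-76)*80 = 1/(-13 - 9/11) + 8436*80 = 1/(-152/11) + 674880 = -11/152 + 674880 = 102581749/152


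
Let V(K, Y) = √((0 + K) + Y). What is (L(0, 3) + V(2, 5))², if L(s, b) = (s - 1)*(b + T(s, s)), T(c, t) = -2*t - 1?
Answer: (2 - √7)² ≈ 0.41699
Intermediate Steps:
T(c, t) = -1 - 2*t
V(K, Y) = √(K + Y)
L(s, b) = (-1 + s)*(-1 + b - 2*s) (L(s, b) = (s - 1)*(b + (-1 - 2*s)) = (-1 + s)*(-1 + b - 2*s))
(L(0, 3) + V(2, 5))² = ((1 + 0 - 1*3 - 2*0² + 3*0) + √(2 + 5))² = ((1 + 0 - 3 - 2*0 + 0) + √7)² = ((1 + 0 - 3 + 0 + 0) + √7)² = (-2 + √7)²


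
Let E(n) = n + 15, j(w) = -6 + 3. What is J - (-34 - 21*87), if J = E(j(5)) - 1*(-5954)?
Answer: 7827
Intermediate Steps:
j(w) = -3
E(n) = 15 + n
J = 5966 (J = (15 - 3) - 1*(-5954) = 12 + 5954 = 5966)
J - (-34 - 21*87) = 5966 - (-34 - 21*87) = 5966 - (-34 - 1827) = 5966 - 1*(-1861) = 5966 + 1861 = 7827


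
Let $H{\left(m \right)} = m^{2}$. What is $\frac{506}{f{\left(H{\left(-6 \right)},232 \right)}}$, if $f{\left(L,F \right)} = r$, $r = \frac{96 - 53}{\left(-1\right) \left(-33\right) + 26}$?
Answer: $\frac{29854}{43} \approx 694.28$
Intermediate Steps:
$r = \frac{43}{59}$ ($r = \frac{43}{33 + 26} = \frac{43}{59} \approx 0.72881$)
$f{\left(L,F \right)} = \frac{43}{59}$
$\frac{506}{f{\left(H{\left(-6 \right)},232 \right)}} = \frac{506}{\frac{43}{59}} = 506 \cdot \frac{59}{43} = \frac{29854}{43}$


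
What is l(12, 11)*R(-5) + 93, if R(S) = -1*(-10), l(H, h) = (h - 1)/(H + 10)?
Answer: 1073/11 ≈ 97.545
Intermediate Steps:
l(H, h) = (-1 + h)/(10 + H)
R(S) = 10
l(12, 11)*R(-5) + 93 = ((-1 + 11)/(10 + 12))*10 + 93 = (10/22)*10 + 93 = ((1/22)*10)*10 + 93 = (5/11)*10 + 93 = 50/11 + 93 = 1073/11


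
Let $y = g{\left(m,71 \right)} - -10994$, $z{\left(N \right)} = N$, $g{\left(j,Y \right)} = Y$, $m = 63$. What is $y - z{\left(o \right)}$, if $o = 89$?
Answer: $10976$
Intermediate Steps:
$y = 11065$ ($y = 71 - -10994 = 71 + 10994 = 11065$)
$y - z{\left(o \right)} = 11065 - 89 = 10976$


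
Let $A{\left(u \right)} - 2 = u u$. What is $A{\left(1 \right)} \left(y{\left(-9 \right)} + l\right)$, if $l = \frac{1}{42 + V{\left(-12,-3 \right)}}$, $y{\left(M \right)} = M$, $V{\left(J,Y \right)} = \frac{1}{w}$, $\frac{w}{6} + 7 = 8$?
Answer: $- \frac{6813}{253} \approx -26.929$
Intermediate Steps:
$A{\left(u \right)} = 2 + u^{2}$ ($A{\left(u \right)} = 2 + u u = 2 + u^{2}$)
$w = 6$ ($w = -42 + 6 \cdot 8 = -42 + 48 = 6$)
$V{\left(J,Y \right)} = \frac{1}{6}$
$l = \frac{6}{253}$ ($l = \frac{1}{42 + \frac{1}{6}} = \frac{1}{\frac{253}{6}} = \frac{6}{253} \approx 0.023715$)
$A{\left(1 \right)} \left(y{\left(-9 \right)} + l\right) = \left(2 + 1^{2}\right) \left(-9 + \frac{6}{253}\right) = \left(2 + 1\right) \left(- \frac{2271}{253}\right) = 3 \left(- \frac{2271}{253}\right) = - \frac{6813}{253}$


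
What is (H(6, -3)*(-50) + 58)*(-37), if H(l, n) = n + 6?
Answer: 3404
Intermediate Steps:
H(l, n) = 6 + n
(H(6, -3)*(-50) + 58)*(-37) = ((6 - 3)*(-50) + 58)*(-37) = (3*(-50) + 58)*(-37) = (-150 + 58)*(-37) = -92*(-37) = 3404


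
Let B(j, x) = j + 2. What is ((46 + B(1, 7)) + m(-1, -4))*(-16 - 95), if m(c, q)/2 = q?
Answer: -4551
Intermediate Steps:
m(c, q) = 2*q
B(j, x) = 2 + j
((46 + B(1, 7)) + m(-1, -4))*(-16 - 95) = ((46 + (2 + 1)) + 2*(-4))*(-16 - 95) = ((46 + 3) - 8)*(-111) = (49 - 8)*(-111) = 41*(-111) = -4551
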